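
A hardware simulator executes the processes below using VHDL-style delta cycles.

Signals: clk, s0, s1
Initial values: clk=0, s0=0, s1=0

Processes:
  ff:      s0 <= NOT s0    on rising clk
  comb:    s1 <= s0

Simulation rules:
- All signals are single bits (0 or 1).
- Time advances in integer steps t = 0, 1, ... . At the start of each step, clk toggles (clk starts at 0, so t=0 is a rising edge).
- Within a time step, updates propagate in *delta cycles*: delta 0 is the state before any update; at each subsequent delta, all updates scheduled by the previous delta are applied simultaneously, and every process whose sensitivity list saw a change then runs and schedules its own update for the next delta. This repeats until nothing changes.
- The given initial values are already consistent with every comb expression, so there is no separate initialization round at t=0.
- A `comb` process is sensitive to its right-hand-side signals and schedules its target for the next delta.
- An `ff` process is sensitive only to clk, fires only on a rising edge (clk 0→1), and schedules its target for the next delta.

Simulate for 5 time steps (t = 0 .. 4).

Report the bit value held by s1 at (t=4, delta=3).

1

[bits: s1,s0,clk]
t=0: Δ0=000 Δ1=001 Δ2=011 Δ3=111 | 3Δ
t=1: Δ0=111 Δ1=110 | 1Δ
t=2: Δ0=110 Δ1=111 Δ2=101 Δ3=001 | 3Δ
t=3: Δ0=001 Δ1=000 | 1Δ
t=4: Δ0=000 Δ1=001 Δ2=011 Δ3=111 | 3Δ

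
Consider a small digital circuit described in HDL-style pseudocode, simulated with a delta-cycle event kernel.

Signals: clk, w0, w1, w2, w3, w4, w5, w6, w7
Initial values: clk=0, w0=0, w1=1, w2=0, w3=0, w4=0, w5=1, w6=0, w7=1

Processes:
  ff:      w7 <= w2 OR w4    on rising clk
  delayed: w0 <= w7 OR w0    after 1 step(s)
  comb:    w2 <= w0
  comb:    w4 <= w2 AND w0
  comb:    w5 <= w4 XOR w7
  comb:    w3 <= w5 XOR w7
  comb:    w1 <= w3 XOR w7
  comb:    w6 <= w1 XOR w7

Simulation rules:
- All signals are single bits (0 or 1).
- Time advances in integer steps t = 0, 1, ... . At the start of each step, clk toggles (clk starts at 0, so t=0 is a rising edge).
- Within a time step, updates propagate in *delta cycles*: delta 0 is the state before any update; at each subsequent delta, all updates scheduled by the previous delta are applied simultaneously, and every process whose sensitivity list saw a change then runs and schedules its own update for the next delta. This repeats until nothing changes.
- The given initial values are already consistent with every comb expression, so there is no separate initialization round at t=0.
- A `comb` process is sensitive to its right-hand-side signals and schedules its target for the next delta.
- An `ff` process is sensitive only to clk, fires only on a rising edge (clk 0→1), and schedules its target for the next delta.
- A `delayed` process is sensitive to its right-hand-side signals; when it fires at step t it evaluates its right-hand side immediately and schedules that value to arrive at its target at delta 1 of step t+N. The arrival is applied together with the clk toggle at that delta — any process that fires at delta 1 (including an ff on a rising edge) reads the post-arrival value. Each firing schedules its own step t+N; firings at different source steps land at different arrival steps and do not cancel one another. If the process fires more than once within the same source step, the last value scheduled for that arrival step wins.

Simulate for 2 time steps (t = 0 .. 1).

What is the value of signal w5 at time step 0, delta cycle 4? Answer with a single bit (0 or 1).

0

t0.Δ0 w2=0 w3=0 w5=1 w7=1 clk=0 w1=1 w0=0 w4=0 w6=0
t0.Δ1 w2=0 w3=0 w5=1 w7=1 clk=1 w1=1 w0=0 w4=0 w6=0
t0.Δ2 w2=0 w3=0 w5=1 w7=0 clk=1 w1=1 w0=0 w4=0 w6=0
t0.Δ3 w2=0 w3=1 w5=0 w7=0 clk=1 w1=0 w0=0 w4=0 w6=1
t0.Δ4 w2=0 w3=0 w5=0 w7=0 clk=1 w1=1 w0=0 w4=0 w6=0
t0.Δ5 w2=0 w3=0 w5=0 w7=0 clk=1 w1=0 w0=0 w4=0 w6=1
t0.Δ6 w2=0 w3=0 w5=0 w7=0 clk=1 w1=0 w0=0 w4=0 w6=0
t1.Δ0 w2=0 w3=0 w5=0 w7=0 clk=1 w1=0 w0=0 w4=0 w6=0
t1.Δ1 w2=0 w3=0 w5=0 w7=0 clk=0 w1=0 w0=0 w4=0 w6=0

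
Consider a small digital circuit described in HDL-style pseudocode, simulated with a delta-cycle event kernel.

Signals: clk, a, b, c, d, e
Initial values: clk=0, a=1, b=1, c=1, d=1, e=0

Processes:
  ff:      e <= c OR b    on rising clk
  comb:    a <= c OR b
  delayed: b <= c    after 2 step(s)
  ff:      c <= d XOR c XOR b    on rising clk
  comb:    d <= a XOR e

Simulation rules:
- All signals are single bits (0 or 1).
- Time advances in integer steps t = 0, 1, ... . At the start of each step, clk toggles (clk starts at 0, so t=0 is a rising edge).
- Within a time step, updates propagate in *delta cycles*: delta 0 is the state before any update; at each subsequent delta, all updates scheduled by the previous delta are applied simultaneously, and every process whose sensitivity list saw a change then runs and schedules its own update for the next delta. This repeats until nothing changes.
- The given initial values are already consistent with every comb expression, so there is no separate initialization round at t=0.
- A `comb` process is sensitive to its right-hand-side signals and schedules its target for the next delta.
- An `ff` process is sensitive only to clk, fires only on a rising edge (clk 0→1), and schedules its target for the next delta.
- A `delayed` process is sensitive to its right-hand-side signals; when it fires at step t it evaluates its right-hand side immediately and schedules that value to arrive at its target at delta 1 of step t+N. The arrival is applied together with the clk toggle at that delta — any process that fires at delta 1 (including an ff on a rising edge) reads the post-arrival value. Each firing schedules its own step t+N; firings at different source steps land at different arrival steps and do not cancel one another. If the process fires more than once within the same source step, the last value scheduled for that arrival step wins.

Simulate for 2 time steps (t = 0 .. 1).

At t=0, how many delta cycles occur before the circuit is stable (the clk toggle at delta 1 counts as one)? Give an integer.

t=0 Δ0: clk=0 c=1 a=1 d=1 e=0 b=1
  Δ1: clk:0→1
  Δ2: e:0→1
  Δ3: d:1→0
  (3Δ to stable)
t=1 Δ0: clk=1 c=1 a=1 d=0 e=1 b=1
  Δ1: clk:1→0
  (1Δ to stable)

3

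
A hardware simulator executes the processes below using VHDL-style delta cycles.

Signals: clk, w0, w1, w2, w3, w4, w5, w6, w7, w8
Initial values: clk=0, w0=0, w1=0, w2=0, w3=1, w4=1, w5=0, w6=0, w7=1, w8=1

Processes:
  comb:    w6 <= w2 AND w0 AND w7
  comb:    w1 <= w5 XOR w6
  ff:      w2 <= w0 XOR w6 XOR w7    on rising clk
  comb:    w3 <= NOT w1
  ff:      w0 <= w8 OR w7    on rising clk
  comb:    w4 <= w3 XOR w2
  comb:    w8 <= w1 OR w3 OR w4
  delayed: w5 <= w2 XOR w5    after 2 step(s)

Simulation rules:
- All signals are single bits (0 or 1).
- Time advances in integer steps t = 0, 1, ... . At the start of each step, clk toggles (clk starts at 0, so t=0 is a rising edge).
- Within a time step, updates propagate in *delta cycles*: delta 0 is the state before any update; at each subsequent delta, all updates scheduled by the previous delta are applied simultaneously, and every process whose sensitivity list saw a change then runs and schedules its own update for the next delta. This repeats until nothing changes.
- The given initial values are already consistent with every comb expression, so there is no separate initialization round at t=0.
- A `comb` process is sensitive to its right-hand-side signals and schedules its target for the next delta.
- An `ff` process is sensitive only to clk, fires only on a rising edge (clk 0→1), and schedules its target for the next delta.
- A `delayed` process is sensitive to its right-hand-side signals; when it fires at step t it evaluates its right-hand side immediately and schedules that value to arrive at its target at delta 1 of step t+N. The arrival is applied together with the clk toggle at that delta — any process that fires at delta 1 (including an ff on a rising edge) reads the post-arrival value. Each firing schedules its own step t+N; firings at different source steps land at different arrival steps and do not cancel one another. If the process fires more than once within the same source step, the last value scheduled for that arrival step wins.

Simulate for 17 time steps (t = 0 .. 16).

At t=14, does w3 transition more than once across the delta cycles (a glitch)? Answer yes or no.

no

t0.Δ0 w6=0 w1=0 w2=0 w5=0 w4=1 w7=1 w3=1 w0=0 w8=1 clk=0
t0.Δ1 w6=0 w1=0 w2=0 w5=0 w4=1 w7=1 w3=1 w0=0 w8=1 clk=1
t0.Δ2 w6=0 w1=0 w2=1 w5=0 w4=1 w7=1 w3=1 w0=1 w8=1 clk=1
t0.Δ3 w6=1 w1=0 w2=1 w5=0 w4=0 w7=1 w3=1 w0=1 w8=1 clk=1
t0.Δ4 w6=1 w1=1 w2=1 w5=0 w4=0 w7=1 w3=1 w0=1 w8=1 clk=1
t0.Δ5 w6=1 w1=1 w2=1 w5=0 w4=0 w7=1 w3=0 w0=1 w8=1 clk=1
t0.Δ6 w6=1 w1=1 w2=1 w5=0 w4=1 w7=1 w3=0 w0=1 w8=1 clk=1
t1.Δ0 w6=1 w1=1 w2=1 w5=0 w4=1 w7=1 w3=0 w0=1 w8=1 clk=1
t1.Δ1 w6=1 w1=1 w2=1 w5=0 w4=1 w7=1 w3=0 w0=1 w8=1 clk=0
t2.Δ0 w6=1 w1=1 w2=1 w5=0 w4=1 w7=1 w3=0 w0=1 w8=1 clk=0
t2.Δ1 w6=1 w1=1 w2=1 w5=1 w4=1 w7=1 w3=0 w0=1 w8=1 clk=1
t2.Δ2 w6=1 w1=0 w2=1 w5=1 w4=1 w7=1 w3=0 w0=1 w8=1 clk=1
t2.Δ3 w6=1 w1=0 w2=1 w5=1 w4=1 w7=1 w3=1 w0=1 w8=1 clk=1
t2.Δ4 w6=1 w1=0 w2=1 w5=1 w4=0 w7=1 w3=1 w0=1 w8=1 clk=1
t3.Δ0 w6=1 w1=0 w2=1 w5=1 w4=0 w7=1 w3=1 w0=1 w8=1 clk=1
t3.Δ1 w6=1 w1=0 w2=1 w5=1 w4=0 w7=1 w3=1 w0=1 w8=1 clk=0
t4.Δ0 w6=1 w1=0 w2=1 w5=1 w4=0 w7=1 w3=1 w0=1 w8=1 clk=0
t4.Δ1 w6=1 w1=0 w2=1 w5=0 w4=0 w7=1 w3=1 w0=1 w8=1 clk=1
t4.Δ2 w6=1 w1=1 w2=1 w5=0 w4=0 w7=1 w3=1 w0=1 w8=1 clk=1
t4.Δ3 w6=1 w1=1 w2=1 w5=0 w4=0 w7=1 w3=0 w0=1 w8=1 clk=1
t4.Δ4 w6=1 w1=1 w2=1 w5=0 w4=1 w7=1 w3=0 w0=1 w8=1 clk=1
t5.Δ0 w6=1 w1=1 w2=1 w5=0 w4=1 w7=1 w3=0 w0=1 w8=1 clk=1
t5.Δ1 w6=1 w1=1 w2=1 w5=0 w4=1 w7=1 w3=0 w0=1 w8=1 clk=0
t6.Δ0 w6=1 w1=1 w2=1 w5=0 w4=1 w7=1 w3=0 w0=1 w8=1 clk=0
t6.Δ1 w6=1 w1=1 w2=1 w5=1 w4=1 w7=1 w3=0 w0=1 w8=1 clk=1
t6.Δ2 w6=1 w1=0 w2=1 w5=1 w4=1 w7=1 w3=0 w0=1 w8=1 clk=1
t6.Δ3 w6=1 w1=0 w2=1 w5=1 w4=1 w7=1 w3=1 w0=1 w8=1 clk=1
t6.Δ4 w6=1 w1=0 w2=1 w5=1 w4=0 w7=1 w3=1 w0=1 w8=1 clk=1
t7.Δ0 w6=1 w1=0 w2=1 w5=1 w4=0 w7=1 w3=1 w0=1 w8=1 clk=1
t7.Δ1 w6=1 w1=0 w2=1 w5=1 w4=0 w7=1 w3=1 w0=1 w8=1 clk=0
t8.Δ0 w6=1 w1=0 w2=1 w5=1 w4=0 w7=1 w3=1 w0=1 w8=1 clk=0
t8.Δ1 w6=1 w1=0 w2=1 w5=0 w4=0 w7=1 w3=1 w0=1 w8=1 clk=1
t8.Δ2 w6=1 w1=1 w2=1 w5=0 w4=0 w7=1 w3=1 w0=1 w8=1 clk=1
t8.Δ3 w6=1 w1=1 w2=1 w5=0 w4=0 w7=1 w3=0 w0=1 w8=1 clk=1
t8.Δ4 w6=1 w1=1 w2=1 w5=0 w4=1 w7=1 w3=0 w0=1 w8=1 clk=1
t9.Δ0 w6=1 w1=1 w2=1 w5=0 w4=1 w7=1 w3=0 w0=1 w8=1 clk=1
t9.Δ1 w6=1 w1=1 w2=1 w5=0 w4=1 w7=1 w3=0 w0=1 w8=1 clk=0
t10.Δ0 w6=1 w1=1 w2=1 w5=0 w4=1 w7=1 w3=0 w0=1 w8=1 clk=0
t10.Δ1 w6=1 w1=1 w2=1 w5=1 w4=1 w7=1 w3=0 w0=1 w8=1 clk=1
t10.Δ2 w6=1 w1=0 w2=1 w5=1 w4=1 w7=1 w3=0 w0=1 w8=1 clk=1
t10.Δ3 w6=1 w1=0 w2=1 w5=1 w4=1 w7=1 w3=1 w0=1 w8=1 clk=1
t10.Δ4 w6=1 w1=0 w2=1 w5=1 w4=0 w7=1 w3=1 w0=1 w8=1 clk=1
t11.Δ0 w6=1 w1=0 w2=1 w5=1 w4=0 w7=1 w3=1 w0=1 w8=1 clk=1
t11.Δ1 w6=1 w1=0 w2=1 w5=1 w4=0 w7=1 w3=1 w0=1 w8=1 clk=0
t12.Δ0 w6=1 w1=0 w2=1 w5=1 w4=0 w7=1 w3=1 w0=1 w8=1 clk=0
t12.Δ1 w6=1 w1=0 w2=1 w5=0 w4=0 w7=1 w3=1 w0=1 w8=1 clk=1
t12.Δ2 w6=1 w1=1 w2=1 w5=0 w4=0 w7=1 w3=1 w0=1 w8=1 clk=1
t12.Δ3 w6=1 w1=1 w2=1 w5=0 w4=0 w7=1 w3=0 w0=1 w8=1 clk=1
t12.Δ4 w6=1 w1=1 w2=1 w5=0 w4=1 w7=1 w3=0 w0=1 w8=1 clk=1
t13.Δ0 w6=1 w1=1 w2=1 w5=0 w4=1 w7=1 w3=0 w0=1 w8=1 clk=1
t13.Δ1 w6=1 w1=1 w2=1 w5=0 w4=1 w7=1 w3=0 w0=1 w8=1 clk=0
t14.Δ0 w6=1 w1=1 w2=1 w5=0 w4=1 w7=1 w3=0 w0=1 w8=1 clk=0
t14.Δ1 w6=1 w1=1 w2=1 w5=1 w4=1 w7=1 w3=0 w0=1 w8=1 clk=1
t14.Δ2 w6=1 w1=0 w2=1 w5=1 w4=1 w7=1 w3=0 w0=1 w8=1 clk=1
t14.Δ3 w6=1 w1=0 w2=1 w5=1 w4=1 w7=1 w3=1 w0=1 w8=1 clk=1
t14.Δ4 w6=1 w1=0 w2=1 w5=1 w4=0 w7=1 w3=1 w0=1 w8=1 clk=1
t15.Δ0 w6=1 w1=0 w2=1 w5=1 w4=0 w7=1 w3=1 w0=1 w8=1 clk=1
t15.Δ1 w6=1 w1=0 w2=1 w5=1 w4=0 w7=1 w3=1 w0=1 w8=1 clk=0
t16.Δ0 w6=1 w1=0 w2=1 w5=1 w4=0 w7=1 w3=1 w0=1 w8=1 clk=0
t16.Δ1 w6=1 w1=0 w2=1 w5=0 w4=0 w7=1 w3=1 w0=1 w8=1 clk=1
t16.Δ2 w6=1 w1=1 w2=1 w5=0 w4=0 w7=1 w3=1 w0=1 w8=1 clk=1
t16.Δ3 w6=1 w1=1 w2=1 w5=0 w4=0 w7=1 w3=0 w0=1 w8=1 clk=1
t16.Δ4 w6=1 w1=1 w2=1 w5=0 w4=1 w7=1 w3=0 w0=1 w8=1 clk=1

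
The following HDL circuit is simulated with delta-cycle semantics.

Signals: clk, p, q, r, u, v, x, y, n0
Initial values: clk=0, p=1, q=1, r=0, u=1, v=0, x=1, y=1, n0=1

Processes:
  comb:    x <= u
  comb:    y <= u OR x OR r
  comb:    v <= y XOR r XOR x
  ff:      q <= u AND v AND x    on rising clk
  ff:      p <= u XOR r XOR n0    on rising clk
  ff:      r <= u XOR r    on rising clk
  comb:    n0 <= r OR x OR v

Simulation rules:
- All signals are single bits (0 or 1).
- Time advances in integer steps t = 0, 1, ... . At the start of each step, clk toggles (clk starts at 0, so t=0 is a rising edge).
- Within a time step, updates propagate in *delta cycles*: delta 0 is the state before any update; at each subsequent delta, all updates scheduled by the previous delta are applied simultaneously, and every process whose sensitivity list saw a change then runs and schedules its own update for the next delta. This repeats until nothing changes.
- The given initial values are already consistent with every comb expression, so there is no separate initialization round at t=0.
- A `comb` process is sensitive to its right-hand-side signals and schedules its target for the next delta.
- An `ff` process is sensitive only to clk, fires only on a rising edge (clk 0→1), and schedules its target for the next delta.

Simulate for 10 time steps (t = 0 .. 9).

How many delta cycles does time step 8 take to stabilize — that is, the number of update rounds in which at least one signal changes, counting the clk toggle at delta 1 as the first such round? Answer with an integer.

3

t=0 Δ0: p=1 clk=0 n0=1 r=0 u=1 q=1 v=0 x=1 y=1
  Δ1: clk:0→1
  Δ2: p:1→0, r:0→1, q:1→0
  Δ3: v:0→1
  (3Δ to stable)
t=1 Δ0: p=0 clk=1 n0=1 r=1 u=1 q=0 v=1 x=1 y=1
  Δ1: clk:1→0
  (1Δ to stable)
t=2 Δ0: p=0 clk=0 n0=1 r=1 u=1 q=0 v=1 x=1 y=1
  Δ1: clk:0→1
  Δ2: p:0→1, r:1→0, q:0→1
  Δ3: v:1→0
  (3Δ to stable)
t=3 Δ0: p=1 clk=1 n0=1 r=0 u=1 q=1 v=0 x=1 y=1
  Δ1: clk:1→0
  (1Δ to stable)
t=4 Δ0: p=1 clk=0 n0=1 r=0 u=1 q=1 v=0 x=1 y=1
  Δ1: clk:0→1
  Δ2: p:1→0, r:0→1, q:1→0
  Δ3: v:0→1
  (3Δ to stable)
t=5 Δ0: p=0 clk=1 n0=1 r=1 u=1 q=0 v=1 x=1 y=1
  Δ1: clk:1→0
  (1Δ to stable)
t=6 Δ0: p=0 clk=0 n0=1 r=1 u=1 q=0 v=1 x=1 y=1
  Δ1: clk:0→1
  Δ2: p:0→1, r:1→0, q:0→1
  Δ3: v:1→0
  (3Δ to stable)
t=7 Δ0: p=1 clk=1 n0=1 r=0 u=1 q=1 v=0 x=1 y=1
  Δ1: clk:1→0
  (1Δ to stable)
t=8 Δ0: p=1 clk=0 n0=1 r=0 u=1 q=1 v=0 x=1 y=1
  Δ1: clk:0→1
  Δ2: p:1→0, r:0→1, q:1→0
  Δ3: v:0→1
  (3Δ to stable)
t=9 Δ0: p=0 clk=1 n0=1 r=1 u=1 q=0 v=1 x=1 y=1
  Δ1: clk:1→0
  (1Δ to stable)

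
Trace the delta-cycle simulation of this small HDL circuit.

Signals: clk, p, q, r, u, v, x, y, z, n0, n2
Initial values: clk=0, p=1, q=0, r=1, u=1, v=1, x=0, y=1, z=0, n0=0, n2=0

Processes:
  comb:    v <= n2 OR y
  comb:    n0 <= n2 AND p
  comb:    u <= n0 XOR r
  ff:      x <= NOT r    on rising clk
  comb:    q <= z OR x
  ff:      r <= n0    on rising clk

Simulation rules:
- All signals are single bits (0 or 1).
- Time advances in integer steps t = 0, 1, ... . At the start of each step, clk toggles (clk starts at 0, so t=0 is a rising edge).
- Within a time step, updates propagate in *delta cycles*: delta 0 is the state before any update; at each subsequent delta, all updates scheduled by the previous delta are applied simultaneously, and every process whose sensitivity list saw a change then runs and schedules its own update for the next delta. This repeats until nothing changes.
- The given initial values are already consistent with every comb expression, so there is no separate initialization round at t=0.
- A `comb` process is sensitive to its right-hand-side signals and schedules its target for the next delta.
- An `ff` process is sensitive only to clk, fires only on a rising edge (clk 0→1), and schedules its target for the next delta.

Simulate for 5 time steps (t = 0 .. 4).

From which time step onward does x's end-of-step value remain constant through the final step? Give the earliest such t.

2

t0.Δ0 n2=0 y=1 p=1 u=1 q=0 z=0 clk=0 x=0 n0=0 r=1 v=1
t0.Δ1 n2=0 y=1 p=1 u=1 q=0 z=0 clk=1 x=0 n0=0 r=1 v=1
t0.Δ2 n2=0 y=1 p=1 u=1 q=0 z=0 clk=1 x=0 n0=0 r=0 v=1
t0.Δ3 n2=0 y=1 p=1 u=0 q=0 z=0 clk=1 x=0 n0=0 r=0 v=1
t1.Δ0 n2=0 y=1 p=1 u=0 q=0 z=0 clk=1 x=0 n0=0 r=0 v=1
t1.Δ1 n2=0 y=1 p=1 u=0 q=0 z=0 clk=0 x=0 n0=0 r=0 v=1
t2.Δ0 n2=0 y=1 p=1 u=0 q=0 z=0 clk=0 x=0 n0=0 r=0 v=1
t2.Δ1 n2=0 y=1 p=1 u=0 q=0 z=0 clk=1 x=0 n0=0 r=0 v=1
t2.Δ2 n2=0 y=1 p=1 u=0 q=0 z=0 clk=1 x=1 n0=0 r=0 v=1
t2.Δ3 n2=0 y=1 p=1 u=0 q=1 z=0 clk=1 x=1 n0=0 r=0 v=1
t3.Δ0 n2=0 y=1 p=1 u=0 q=1 z=0 clk=1 x=1 n0=0 r=0 v=1
t3.Δ1 n2=0 y=1 p=1 u=0 q=1 z=0 clk=0 x=1 n0=0 r=0 v=1
t4.Δ0 n2=0 y=1 p=1 u=0 q=1 z=0 clk=0 x=1 n0=0 r=0 v=1
t4.Δ1 n2=0 y=1 p=1 u=0 q=1 z=0 clk=1 x=1 n0=0 r=0 v=1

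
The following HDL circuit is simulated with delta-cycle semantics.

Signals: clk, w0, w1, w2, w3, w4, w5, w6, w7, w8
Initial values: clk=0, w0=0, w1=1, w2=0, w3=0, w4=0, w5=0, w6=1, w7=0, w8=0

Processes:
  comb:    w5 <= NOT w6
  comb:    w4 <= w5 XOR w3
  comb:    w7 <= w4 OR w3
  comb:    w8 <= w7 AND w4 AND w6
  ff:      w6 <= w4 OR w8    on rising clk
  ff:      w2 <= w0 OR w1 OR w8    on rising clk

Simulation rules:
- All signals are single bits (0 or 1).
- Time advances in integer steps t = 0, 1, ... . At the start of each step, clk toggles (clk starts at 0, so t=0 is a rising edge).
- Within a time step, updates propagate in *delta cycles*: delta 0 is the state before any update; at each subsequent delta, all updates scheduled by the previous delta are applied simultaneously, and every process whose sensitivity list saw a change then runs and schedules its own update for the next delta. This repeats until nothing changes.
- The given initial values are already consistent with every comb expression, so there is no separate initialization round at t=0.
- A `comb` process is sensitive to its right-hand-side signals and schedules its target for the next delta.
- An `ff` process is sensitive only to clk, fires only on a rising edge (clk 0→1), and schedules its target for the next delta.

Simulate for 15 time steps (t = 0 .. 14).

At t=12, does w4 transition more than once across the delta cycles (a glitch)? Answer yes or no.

[bits: w6,w4,w7,w1,w0,w5,w3,w2,w8,clk]
t=0: Δ0=1001000000 Δ1=1001000001 Δ2=0001000101 Δ3=0001010101 Δ4=0101010101 Δ5=0111010101 | 5Δ
t=1: Δ0=0111010101 Δ1=0111010100 | 1Δ
t=2: Δ0=0111010100 Δ1=0111010101 Δ2=1111010101 Δ3=1111000111 Δ4=1011000111 Δ5=1001000101 | 5Δ
t=3: Δ0=1001000101 Δ1=1001000100 | 1Δ
t=4: Δ0=1001000100 Δ1=1001000101 Δ2=0001000101 Δ3=0001010101 Δ4=0101010101 Δ5=0111010101 | 5Δ
t=5: Δ0=0111010101 Δ1=0111010100 | 1Δ
t=6: Δ0=0111010100 Δ1=0111010101 Δ2=1111010101 Δ3=1111000111 Δ4=1011000111 Δ5=1001000101 | 5Δ
t=7: Δ0=1001000101 Δ1=1001000100 | 1Δ
t=8: Δ0=1001000100 Δ1=1001000101 Δ2=0001000101 Δ3=0001010101 Δ4=0101010101 Δ5=0111010101 | 5Δ
t=9: Δ0=0111010101 Δ1=0111010100 | 1Δ
t=10: Δ0=0111010100 Δ1=0111010101 Δ2=1111010101 Δ3=1111000111 Δ4=1011000111 Δ5=1001000101 | 5Δ
t=11: Δ0=1001000101 Δ1=1001000100 | 1Δ
t=12: Δ0=1001000100 Δ1=1001000101 Δ2=0001000101 Δ3=0001010101 Δ4=0101010101 Δ5=0111010101 | 5Δ
t=13: Δ0=0111010101 Δ1=0111010100 | 1Δ
t=14: Δ0=0111010100 Δ1=0111010101 Δ2=1111010101 Δ3=1111000111 Δ4=1011000111 Δ5=1001000101 | 5Δ

no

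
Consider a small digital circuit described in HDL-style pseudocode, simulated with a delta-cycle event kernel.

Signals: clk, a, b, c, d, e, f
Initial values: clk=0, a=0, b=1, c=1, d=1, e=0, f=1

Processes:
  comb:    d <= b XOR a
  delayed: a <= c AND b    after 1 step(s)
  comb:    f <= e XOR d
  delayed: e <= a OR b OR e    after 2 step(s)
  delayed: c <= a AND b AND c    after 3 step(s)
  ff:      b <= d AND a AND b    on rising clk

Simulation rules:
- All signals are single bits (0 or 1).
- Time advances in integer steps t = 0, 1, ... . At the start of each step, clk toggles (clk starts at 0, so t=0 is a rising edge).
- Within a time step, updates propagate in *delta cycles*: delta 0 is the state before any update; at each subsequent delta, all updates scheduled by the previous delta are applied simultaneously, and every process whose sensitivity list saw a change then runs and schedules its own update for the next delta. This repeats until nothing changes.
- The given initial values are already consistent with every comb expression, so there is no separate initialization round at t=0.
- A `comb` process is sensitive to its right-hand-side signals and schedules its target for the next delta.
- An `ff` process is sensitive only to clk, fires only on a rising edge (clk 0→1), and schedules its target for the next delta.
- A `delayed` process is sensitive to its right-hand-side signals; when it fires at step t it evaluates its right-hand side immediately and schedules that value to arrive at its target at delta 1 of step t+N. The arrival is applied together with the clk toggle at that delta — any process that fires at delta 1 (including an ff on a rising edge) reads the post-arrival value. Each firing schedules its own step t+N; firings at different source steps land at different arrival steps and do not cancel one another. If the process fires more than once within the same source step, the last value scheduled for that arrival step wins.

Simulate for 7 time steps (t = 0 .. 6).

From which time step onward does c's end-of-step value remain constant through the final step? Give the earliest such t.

t0.Δ0 e=0 d=1 clk=0 c=1 f=1 b=1 a=0
t0.Δ1 e=0 d=1 clk=1 c=1 f=1 b=1 a=0
t0.Δ2 e=0 d=1 clk=1 c=1 f=1 b=0 a=0
t0.Δ3 e=0 d=0 clk=1 c=1 f=1 b=0 a=0
t0.Δ4 e=0 d=0 clk=1 c=1 f=0 b=0 a=0
t1.Δ0 e=0 d=0 clk=1 c=1 f=0 b=0 a=0
t1.Δ1 e=0 d=0 clk=0 c=1 f=0 b=0 a=0
t2.Δ0 e=0 d=0 clk=0 c=1 f=0 b=0 a=0
t2.Δ1 e=0 d=0 clk=1 c=1 f=0 b=0 a=0
t3.Δ0 e=0 d=0 clk=1 c=1 f=0 b=0 a=0
t3.Δ1 e=0 d=0 clk=0 c=0 f=0 b=0 a=0
t4.Δ0 e=0 d=0 clk=0 c=0 f=0 b=0 a=0
t4.Δ1 e=0 d=0 clk=1 c=0 f=0 b=0 a=0
t5.Δ0 e=0 d=0 clk=1 c=0 f=0 b=0 a=0
t5.Δ1 e=0 d=0 clk=0 c=0 f=0 b=0 a=0
t6.Δ0 e=0 d=0 clk=0 c=0 f=0 b=0 a=0
t6.Δ1 e=0 d=0 clk=1 c=0 f=0 b=0 a=0

3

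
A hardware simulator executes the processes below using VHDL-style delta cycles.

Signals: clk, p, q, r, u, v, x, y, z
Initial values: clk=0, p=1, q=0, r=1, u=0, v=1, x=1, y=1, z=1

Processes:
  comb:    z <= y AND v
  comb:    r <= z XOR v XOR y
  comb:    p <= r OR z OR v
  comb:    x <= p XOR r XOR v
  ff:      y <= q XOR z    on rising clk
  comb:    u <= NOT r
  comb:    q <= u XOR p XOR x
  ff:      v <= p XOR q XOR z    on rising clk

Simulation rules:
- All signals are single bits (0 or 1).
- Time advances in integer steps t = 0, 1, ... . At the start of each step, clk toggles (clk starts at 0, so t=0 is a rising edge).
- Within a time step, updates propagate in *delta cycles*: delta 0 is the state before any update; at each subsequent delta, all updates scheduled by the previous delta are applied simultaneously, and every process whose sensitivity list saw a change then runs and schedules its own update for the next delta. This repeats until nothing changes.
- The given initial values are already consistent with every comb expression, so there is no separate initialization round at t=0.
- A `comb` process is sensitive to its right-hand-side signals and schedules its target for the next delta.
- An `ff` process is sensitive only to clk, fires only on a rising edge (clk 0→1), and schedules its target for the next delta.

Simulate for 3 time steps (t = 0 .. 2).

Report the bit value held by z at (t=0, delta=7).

t=0 Δ0: r=1 u=0 q=0 z=1 v=1 clk=0 x=1 p=1 y=1
  Δ1: clk:0→1
  Δ2: v:1→0
  Δ3: r:1→0, z:1→0, x:1→0
  Δ4: r:0→1, u:0→1, q:0→1, x:0→1, p:1→0
  Δ5: u:1→0, q:1→0, p:0→1
  Δ6: x:1→0
  Δ7: q:0→1
  (7Δ to stable)
t=1 Δ0: r=1 u=0 q=1 z=0 v=0 clk=1 x=0 p=1 y=1
  Δ1: clk:1→0
  (1Δ to stable)
t=2 Δ0: r=1 u=0 q=1 z=0 v=0 clk=0 x=0 p=1 y=1
  Δ1: clk:0→1
  (1Δ to stable)

0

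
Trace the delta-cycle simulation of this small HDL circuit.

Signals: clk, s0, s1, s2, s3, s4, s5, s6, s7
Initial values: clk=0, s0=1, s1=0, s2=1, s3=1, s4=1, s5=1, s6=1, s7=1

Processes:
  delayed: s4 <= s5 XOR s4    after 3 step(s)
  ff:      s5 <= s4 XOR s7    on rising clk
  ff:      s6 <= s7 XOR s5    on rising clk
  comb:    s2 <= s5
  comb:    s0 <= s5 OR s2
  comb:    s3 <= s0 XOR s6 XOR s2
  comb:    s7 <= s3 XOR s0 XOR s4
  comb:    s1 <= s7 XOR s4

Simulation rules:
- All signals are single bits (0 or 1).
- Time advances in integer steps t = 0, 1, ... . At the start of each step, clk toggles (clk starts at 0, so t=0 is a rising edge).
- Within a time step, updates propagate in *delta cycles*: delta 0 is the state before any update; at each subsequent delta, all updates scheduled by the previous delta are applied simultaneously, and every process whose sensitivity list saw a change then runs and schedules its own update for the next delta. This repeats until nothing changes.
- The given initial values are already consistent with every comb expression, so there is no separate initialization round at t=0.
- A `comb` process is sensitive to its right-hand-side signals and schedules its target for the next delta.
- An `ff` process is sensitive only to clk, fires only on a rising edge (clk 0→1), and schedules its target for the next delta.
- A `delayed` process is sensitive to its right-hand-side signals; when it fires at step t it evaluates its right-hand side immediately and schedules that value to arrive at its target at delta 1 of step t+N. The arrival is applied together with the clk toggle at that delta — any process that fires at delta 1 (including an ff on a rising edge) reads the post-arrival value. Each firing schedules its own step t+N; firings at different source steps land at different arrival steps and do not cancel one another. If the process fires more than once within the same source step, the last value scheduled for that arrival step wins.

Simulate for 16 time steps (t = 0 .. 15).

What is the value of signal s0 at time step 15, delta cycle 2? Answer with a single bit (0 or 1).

1

t0.Δ0 s2=1 clk=0 s3=1 s7=1 s5=1 s1=0 s4=1 s6=1 s0=1
t0.Δ1 s2=1 clk=1 s3=1 s7=1 s5=1 s1=0 s4=1 s6=1 s0=1
t0.Δ2 s2=1 clk=1 s3=1 s7=1 s5=0 s1=0 s4=1 s6=0 s0=1
t0.Δ3 s2=0 clk=1 s3=0 s7=1 s5=0 s1=0 s4=1 s6=0 s0=1
t0.Δ4 s2=0 clk=1 s3=1 s7=0 s5=0 s1=0 s4=1 s6=0 s0=0
t0.Δ5 s2=0 clk=1 s3=0 s7=0 s5=0 s1=1 s4=1 s6=0 s0=0
t0.Δ6 s2=0 clk=1 s3=0 s7=1 s5=0 s1=1 s4=1 s6=0 s0=0
t0.Δ7 s2=0 clk=1 s3=0 s7=1 s5=0 s1=0 s4=1 s6=0 s0=0
t1.Δ0 s2=0 clk=1 s3=0 s7=1 s5=0 s1=0 s4=1 s6=0 s0=0
t1.Δ1 s2=0 clk=0 s3=0 s7=1 s5=0 s1=0 s4=1 s6=0 s0=0
t2.Δ0 s2=0 clk=0 s3=0 s7=1 s5=0 s1=0 s4=1 s6=0 s0=0
t2.Δ1 s2=0 clk=1 s3=0 s7=1 s5=0 s1=0 s4=1 s6=0 s0=0
t2.Δ2 s2=0 clk=1 s3=0 s7=1 s5=0 s1=0 s4=1 s6=1 s0=0
t2.Δ3 s2=0 clk=1 s3=1 s7=1 s5=0 s1=0 s4=1 s6=1 s0=0
t2.Δ4 s2=0 clk=1 s3=1 s7=0 s5=0 s1=0 s4=1 s6=1 s0=0
t2.Δ5 s2=0 clk=1 s3=1 s7=0 s5=0 s1=1 s4=1 s6=1 s0=0
t3.Δ0 s2=0 clk=1 s3=1 s7=0 s5=0 s1=1 s4=1 s6=1 s0=0
t3.Δ1 s2=0 clk=0 s3=1 s7=0 s5=0 s1=1 s4=1 s6=1 s0=0
t4.Δ0 s2=0 clk=0 s3=1 s7=0 s5=0 s1=1 s4=1 s6=1 s0=0
t4.Δ1 s2=0 clk=1 s3=1 s7=0 s5=0 s1=1 s4=1 s6=1 s0=0
t4.Δ2 s2=0 clk=1 s3=1 s7=0 s5=1 s1=1 s4=1 s6=0 s0=0
t4.Δ3 s2=1 clk=1 s3=0 s7=0 s5=1 s1=1 s4=1 s6=0 s0=1
t5.Δ0 s2=1 clk=1 s3=0 s7=0 s5=1 s1=1 s4=1 s6=0 s0=1
t5.Δ1 s2=1 clk=0 s3=0 s7=0 s5=1 s1=1 s4=1 s6=0 s0=1
t6.Δ0 s2=1 clk=0 s3=0 s7=0 s5=1 s1=1 s4=1 s6=0 s0=1
t6.Δ1 s2=1 clk=1 s3=0 s7=0 s5=1 s1=1 s4=1 s6=0 s0=1
t6.Δ2 s2=1 clk=1 s3=0 s7=0 s5=1 s1=1 s4=1 s6=1 s0=1
t6.Δ3 s2=1 clk=1 s3=1 s7=0 s5=1 s1=1 s4=1 s6=1 s0=1
t6.Δ4 s2=1 clk=1 s3=1 s7=1 s5=1 s1=1 s4=1 s6=1 s0=1
t6.Δ5 s2=1 clk=1 s3=1 s7=1 s5=1 s1=0 s4=1 s6=1 s0=1
t7.Δ0 s2=1 clk=1 s3=1 s7=1 s5=1 s1=0 s4=1 s6=1 s0=1
t7.Δ1 s2=1 clk=0 s3=1 s7=1 s5=1 s1=0 s4=0 s6=1 s0=1
t7.Δ2 s2=1 clk=0 s3=1 s7=0 s5=1 s1=1 s4=0 s6=1 s0=1
t7.Δ3 s2=1 clk=0 s3=1 s7=0 s5=1 s1=0 s4=0 s6=1 s0=1
t8.Δ0 s2=1 clk=0 s3=1 s7=0 s5=1 s1=0 s4=0 s6=1 s0=1
t8.Δ1 s2=1 clk=1 s3=1 s7=0 s5=1 s1=0 s4=0 s6=1 s0=1
t8.Δ2 s2=1 clk=1 s3=1 s7=0 s5=0 s1=0 s4=0 s6=1 s0=1
t8.Δ3 s2=0 clk=1 s3=1 s7=0 s5=0 s1=0 s4=0 s6=1 s0=1
t8.Δ4 s2=0 clk=1 s3=0 s7=0 s5=0 s1=0 s4=0 s6=1 s0=0
t8.Δ5 s2=0 clk=1 s3=1 s7=0 s5=0 s1=0 s4=0 s6=1 s0=0
t8.Δ6 s2=0 clk=1 s3=1 s7=1 s5=0 s1=0 s4=0 s6=1 s0=0
t8.Δ7 s2=0 clk=1 s3=1 s7=1 s5=0 s1=1 s4=0 s6=1 s0=0
t9.Δ0 s2=0 clk=1 s3=1 s7=1 s5=0 s1=1 s4=0 s6=1 s0=0
t9.Δ1 s2=0 clk=0 s3=1 s7=1 s5=0 s1=1 s4=0 s6=1 s0=0
t10.Δ0 s2=0 clk=0 s3=1 s7=1 s5=0 s1=1 s4=0 s6=1 s0=0
t10.Δ1 s2=0 clk=1 s3=1 s7=1 s5=0 s1=1 s4=1 s6=1 s0=0
t10.Δ2 s2=0 clk=1 s3=1 s7=0 s5=0 s1=0 s4=1 s6=1 s0=0
t10.Δ3 s2=0 clk=1 s3=1 s7=0 s5=0 s1=1 s4=1 s6=1 s0=0
t11.Δ0 s2=0 clk=1 s3=1 s7=0 s5=0 s1=1 s4=1 s6=1 s0=0
t11.Δ1 s2=0 clk=0 s3=1 s7=0 s5=0 s1=1 s4=0 s6=1 s0=0
t11.Δ2 s2=0 clk=0 s3=1 s7=1 s5=0 s1=0 s4=0 s6=1 s0=0
t11.Δ3 s2=0 clk=0 s3=1 s7=1 s5=0 s1=1 s4=0 s6=1 s0=0
t12.Δ0 s2=0 clk=0 s3=1 s7=1 s5=0 s1=1 s4=0 s6=1 s0=0
t12.Δ1 s2=0 clk=1 s3=1 s7=1 s5=0 s1=1 s4=0 s6=1 s0=0
t12.Δ2 s2=0 clk=1 s3=1 s7=1 s5=1 s1=1 s4=0 s6=1 s0=0
t12.Δ3 s2=1 clk=1 s3=1 s7=1 s5=1 s1=1 s4=0 s6=1 s0=1
t12.Δ4 s2=1 clk=1 s3=1 s7=0 s5=1 s1=1 s4=0 s6=1 s0=1
t12.Δ5 s2=1 clk=1 s3=1 s7=0 s5=1 s1=0 s4=0 s6=1 s0=1
t13.Δ0 s2=1 clk=1 s3=1 s7=0 s5=1 s1=0 s4=0 s6=1 s0=1
t13.Δ1 s2=1 clk=0 s3=1 s7=0 s5=1 s1=0 s4=1 s6=1 s0=1
t13.Δ2 s2=1 clk=0 s3=1 s7=1 s5=1 s1=1 s4=1 s6=1 s0=1
t13.Δ3 s2=1 clk=0 s3=1 s7=1 s5=1 s1=0 s4=1 s6=1 s0=1
t14.Δ0 s2=1 clk=0 s3=1 s7=1 s5=1 s1=0 s4=1 s6=1 s0=1
t14.Δ1 s2=1 clk=1 s3=1 s7=1 s5=1 s1=0 s4=0 s6=1 s0=1
t14.Δ2 s2=1 clk=1 s3=1 s7=0 s5=1 s1=1 s4=0 s6=0 s0=1
t14.Δ3 s2=1 clk=1 s3=0 s7=0 s5=1 s1=0 s4=0 s6=0 s0=1
t14.Δ4 s2=1 clk=1 s3=0 s7=1 s5=1 s1=0 s4=0 s6=0 s0=1
t14.Δ5 s2=1 clk=1 s3=0 s7=1 s5=1 s1=1 s4=0 s6=0 s0=1
t15.Δ0 s2=1 clk=1 s3=0 s7=1 s5=1 s1=1 s4=0 s6=0 s0=1
t15.Δ1 s2=1 clk=0 s3=0 s7=1 s5=1 s1=1 s4=1 s6=0 s0=1
t15.Δ2 s2=1 clk=0 s3=0 s7=0 s5=1 s1=0 s4=1 s6=0 s0=1
t15.Δ3 s2=1 clk=0 s3=0 s7=0 s5=1 s1=1 s4=1 s6=0 s0=1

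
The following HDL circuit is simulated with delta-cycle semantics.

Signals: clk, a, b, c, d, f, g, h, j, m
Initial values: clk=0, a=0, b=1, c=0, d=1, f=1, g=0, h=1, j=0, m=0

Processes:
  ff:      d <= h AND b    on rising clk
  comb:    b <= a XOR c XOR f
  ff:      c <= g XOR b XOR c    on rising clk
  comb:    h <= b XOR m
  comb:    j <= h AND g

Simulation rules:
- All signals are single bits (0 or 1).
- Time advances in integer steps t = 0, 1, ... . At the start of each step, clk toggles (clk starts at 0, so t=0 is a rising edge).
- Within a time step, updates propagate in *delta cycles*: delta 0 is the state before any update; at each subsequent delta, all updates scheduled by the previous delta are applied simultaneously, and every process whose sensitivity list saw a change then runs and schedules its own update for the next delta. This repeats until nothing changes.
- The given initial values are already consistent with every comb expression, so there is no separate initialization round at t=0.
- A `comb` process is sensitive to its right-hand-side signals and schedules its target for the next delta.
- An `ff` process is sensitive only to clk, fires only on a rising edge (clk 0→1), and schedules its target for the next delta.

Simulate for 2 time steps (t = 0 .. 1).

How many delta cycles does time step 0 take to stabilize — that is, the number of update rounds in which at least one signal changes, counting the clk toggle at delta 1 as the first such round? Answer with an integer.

t=0 Δ0: clk=0 j=0 m=0 a=0 g=0 f=1 c=0 h=1 b=1 d=1
  Δ1: clk:0→1
  Δ2: c:0→1
  Δ3: b:1→0
  Δ4: h:1→0
  (4Δ to stable)
t=1 Δ0: clk=1 j=0 m=0 a=0 g=0 f=1 c=1 h=0 b=0 d=1
  Δ1: clk:1→0
  (1Δ to stable)

4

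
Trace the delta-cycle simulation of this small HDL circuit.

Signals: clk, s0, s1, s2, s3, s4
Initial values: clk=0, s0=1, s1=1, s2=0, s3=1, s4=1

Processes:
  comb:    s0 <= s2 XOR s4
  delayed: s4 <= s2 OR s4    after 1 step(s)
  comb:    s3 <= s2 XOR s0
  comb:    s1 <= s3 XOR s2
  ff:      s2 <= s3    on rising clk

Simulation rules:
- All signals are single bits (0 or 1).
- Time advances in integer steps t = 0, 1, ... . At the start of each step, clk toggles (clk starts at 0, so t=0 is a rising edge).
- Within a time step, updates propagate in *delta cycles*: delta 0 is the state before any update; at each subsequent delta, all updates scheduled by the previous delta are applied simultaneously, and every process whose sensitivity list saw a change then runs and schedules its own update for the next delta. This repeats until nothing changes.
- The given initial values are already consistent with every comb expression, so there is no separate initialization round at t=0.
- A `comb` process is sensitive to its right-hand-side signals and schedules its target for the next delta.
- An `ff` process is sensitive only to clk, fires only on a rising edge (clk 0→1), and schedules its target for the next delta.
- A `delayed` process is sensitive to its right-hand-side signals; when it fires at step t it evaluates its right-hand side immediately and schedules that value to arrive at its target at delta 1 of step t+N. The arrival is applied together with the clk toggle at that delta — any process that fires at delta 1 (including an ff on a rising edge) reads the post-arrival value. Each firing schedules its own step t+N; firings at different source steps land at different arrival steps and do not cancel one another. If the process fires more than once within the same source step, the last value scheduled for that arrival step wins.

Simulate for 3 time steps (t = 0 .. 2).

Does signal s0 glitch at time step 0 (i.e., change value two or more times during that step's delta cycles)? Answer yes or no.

no

t=0 Δ0: s2=0 s0=1 s3=1 s4=1 clk=0 s1=1
  Δ1: clk:0→1
  Δ2: s2:0→1
  Δ3: s0:1→0, s3:1→0, s1:1→0
  Δ4: s3:0→1, s1:0→1
  Δ5: s1:1→0
  (5Δ to stable)
t=1 Δ0: s2=1 s0=0 s3=1 s4=1 clk=1 s1=0
  Δ1: clk:1→0
  (1Δ to stable)
t=2 Δ0: s2=1 s0=0 s3=1 s4=1 clk=0 s1=0
  Δ1: clk:0→1
  (1Δ to stable)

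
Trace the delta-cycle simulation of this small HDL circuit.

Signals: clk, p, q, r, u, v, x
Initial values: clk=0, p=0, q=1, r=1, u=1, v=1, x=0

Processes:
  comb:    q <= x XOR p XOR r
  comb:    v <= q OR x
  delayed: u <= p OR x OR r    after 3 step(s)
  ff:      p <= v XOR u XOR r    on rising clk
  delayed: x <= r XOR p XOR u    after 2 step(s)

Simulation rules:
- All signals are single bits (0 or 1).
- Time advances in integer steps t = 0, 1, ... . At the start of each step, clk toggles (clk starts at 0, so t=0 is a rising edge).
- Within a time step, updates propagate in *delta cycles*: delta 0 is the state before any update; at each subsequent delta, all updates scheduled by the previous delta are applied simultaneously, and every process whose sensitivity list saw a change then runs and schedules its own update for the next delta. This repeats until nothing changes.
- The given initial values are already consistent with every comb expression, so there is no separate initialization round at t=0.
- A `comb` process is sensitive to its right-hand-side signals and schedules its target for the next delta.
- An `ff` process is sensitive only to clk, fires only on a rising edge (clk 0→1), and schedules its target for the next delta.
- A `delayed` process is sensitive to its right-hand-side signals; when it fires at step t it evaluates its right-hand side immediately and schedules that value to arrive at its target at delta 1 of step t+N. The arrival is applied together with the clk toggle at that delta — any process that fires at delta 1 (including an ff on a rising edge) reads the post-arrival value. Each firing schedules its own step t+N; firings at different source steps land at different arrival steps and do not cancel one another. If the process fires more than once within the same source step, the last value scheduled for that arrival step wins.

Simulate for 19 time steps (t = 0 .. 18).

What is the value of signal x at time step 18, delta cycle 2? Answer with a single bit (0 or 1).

1

t=0 Δ0: v=1 u=1 q=1 r=1 p=0 x=0 clk=0
  Δ1: clk:0→1
  Δ2: p:0→1
  Δ3: q:1→0
  Δ4: v:1→0
  (4Δ to stable)
t=1 Δ0: v=0 u=1 q=0 r=1 p=1 x=0 clk=1
  Δ1: clk:1→0
  (1Δ to stable)
t=2 Δ0: v=0 u=1 q=0 r=1 p=1 x=0 clk=0
  Δ1: x:0→1, clk:0→1
  Δ2: v:0→1, q:0→1, p:1→0
  Δ3: q:1→0
  (3Δ to stable)
t=3 Δ0: v=1 u=1 q=0 r=1 p=0 x=1 clk=1
  Δ1: clk:1→0
  (1Δ to stable)
t=4 Δ0: v=1 u=1 q=0 r=1 p=0 x=1 clk=0
  Δ1: x:1→0, clk:0→1
  Δ2: v:1→0, q:0→1, p:0→1
  Δ3: v:0→1, q:1→0
  Δ4: v:1→0
  (4Δ to stable)
t=5 Δ0: v=0 u=1 q=0 r=1 p=1 x=0 clk=1
  Δ1: clk:1→0
  (1Δ to stable)
t=6 Δ0: v=0 u=1 q=0 r=1 p=1 x=0 clk=0
  Δ1: x:0→1, clk:0→1
  Δ2: v:0→1, q:0→1, p:1→0
  Δ3: q:1→0
  (3Δ to stable)
t=7 Δ0: v=1 u=1 q=0 r=1 p=0 x=1 clk=1
  Δ1: clk:1→0
  (1Δ to stable)
t=8 Δ0: v=1 u=1 q=0 r=1 p=0 x=1 clk=0
  Δ1: x:1→0, clk:0→1
  Δ2: v:1→0, q:0→1, p:0→1
  Δ3: v:0→1, q:1→0
  Δ4: v:1→0
  (4Δ to stable)
t=9 Δ0: v=0 u=1 q=0 r=1 p=1 x=0 clk=1
  Δ1: clk:1→0
  (1Δ to stable)
t=10 Δ0: v=0 u=1 q=0 r=1 p=1 x=0 clk=0
  Δ1: x:0→1, clk:0→1
  Δ2: v:0→1, q:0→1, p:1→0
  Δ3: q:1→0
  (3Δ to stable)
t=11 Δ0: v=1 u=1 q=0 r=1 p=0 x=1 clk=1
  Δ1: clk:1→0
  (1Δ to stable)
t=12 Δ0: v=1 u=1 q=0 r=1 p=0 x=1 clk=0
  Δ1: x:1→0, clk:0→1
  Δ2: v:1→0, q:0→1, p:0→1
  Δ3: v:0→1, q:1→0
  Δ4: v:1→0
  (4Δ to stable)
t=13 Δ0: v=0 u=1 q=0 r=1 p=1 x=0 clk=1
  Δ1: clk:1→0
  (1Δ to stable)
t=14 Δ0: v=0 u=1 q=0 r=1 p=1 x=0 clk=0
  Δ1: x:0→1, clk:0→1
  Δ2: v:0→1, q:0→1, p:1→0
  Δ3: q:1→0
  (3Δ to stable)
t=15 Δ0: v=1 u=1 q=0 r=1 p=0 x=1 clk=1
  Δ1: clk:1→0
  (1Δ to stable)
t=16 Δ0: v=1 u=1 q=0 r=1 p=0 x=1 clk=0
  Δ1: x:1→0, clk:0→1
  Δ2: v:1→0, q:0→1, p:0→1
  Δ3: v:0→1, q:1→0
  Δ4: v:1→0
  (4Δ to stable)
t=17 Δ0: v=0 u=1 q=0 r=1 p=1 x=0 clk=1
  Δ1: clk:1→0
  (1Δ to stable)
t=18 Δ0: v=0 u=1 q=0 r=1 p=1 x=0 clk=0
  Δ1: x:0→1, clk:0→1
  Δ2: v:0→1, q:0→1, p:1→0
  Δ3: q:1→0
  (3Δ to stable)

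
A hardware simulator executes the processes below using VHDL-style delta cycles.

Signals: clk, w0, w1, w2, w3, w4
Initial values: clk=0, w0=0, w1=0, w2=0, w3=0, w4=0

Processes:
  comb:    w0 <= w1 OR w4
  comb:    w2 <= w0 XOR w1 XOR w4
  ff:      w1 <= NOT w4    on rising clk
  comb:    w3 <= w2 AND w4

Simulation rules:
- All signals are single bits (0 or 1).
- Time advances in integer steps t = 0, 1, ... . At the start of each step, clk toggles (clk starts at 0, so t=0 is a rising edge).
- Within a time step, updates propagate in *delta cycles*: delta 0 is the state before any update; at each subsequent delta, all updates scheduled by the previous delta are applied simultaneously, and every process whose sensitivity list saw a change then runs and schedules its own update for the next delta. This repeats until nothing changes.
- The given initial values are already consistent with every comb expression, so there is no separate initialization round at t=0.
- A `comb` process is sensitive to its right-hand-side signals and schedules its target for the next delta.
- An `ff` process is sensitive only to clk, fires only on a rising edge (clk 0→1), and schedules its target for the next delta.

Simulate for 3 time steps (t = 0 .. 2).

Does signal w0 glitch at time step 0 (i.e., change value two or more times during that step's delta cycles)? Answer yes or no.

t0.Δ0 clk=0 w1=0 w2=0 w4=0 w3=0 w0=0
t0.Δ1 clk=1 w1=0 w2=0 w4=0 w3=0 w0=0
t0.Δ2 clk=1 w1=1 w2=0 w4=0 w3=0 w0=0
t0.Δ3 clk=1 w1=1 w2=1 w4=0 w3=0 w0=1
t0.Δ4 clk=1 w1=1 w2=0 w4=0 w3=0 w0=1
t1.Δ0 clk=1 w1=1 w2=0 w4=0 w3=0 w0=1
t1.Δ1 clk=0 w1=1 w2=0 w4=0 w3=0 w0=1
t2.Δ0 clk=0 w1=1 w2=0 w4=0 w3=0 w0=1
t2.Δ1 clk=1 w1=1 w2=0 w4=0 w3=0 w0=1

no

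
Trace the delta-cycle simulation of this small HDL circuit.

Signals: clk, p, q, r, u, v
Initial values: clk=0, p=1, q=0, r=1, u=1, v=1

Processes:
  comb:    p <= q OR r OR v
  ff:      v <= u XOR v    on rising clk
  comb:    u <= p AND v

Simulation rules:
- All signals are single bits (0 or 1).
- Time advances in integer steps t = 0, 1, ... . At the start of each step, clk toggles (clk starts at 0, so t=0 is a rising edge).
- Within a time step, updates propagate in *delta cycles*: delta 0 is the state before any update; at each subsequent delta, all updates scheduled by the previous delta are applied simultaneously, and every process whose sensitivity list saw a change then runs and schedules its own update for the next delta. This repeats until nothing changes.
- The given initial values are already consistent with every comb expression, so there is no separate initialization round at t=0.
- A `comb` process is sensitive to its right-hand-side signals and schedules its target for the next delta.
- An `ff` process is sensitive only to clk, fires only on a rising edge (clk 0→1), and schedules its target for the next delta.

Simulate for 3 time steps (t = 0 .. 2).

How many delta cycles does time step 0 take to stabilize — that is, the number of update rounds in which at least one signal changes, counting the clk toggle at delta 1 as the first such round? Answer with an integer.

3

t0.Δ0 q=0 r=1 p=1 u=1 v=1 clk=0
t0.Δ1 q=0 r=1 p=1 u=1 v=1 clk=1
t0.Δ2 q=0 r=1 p=1 u=1 v=0 clk=1
t0.Δ3 q=0 r=1 p=1 u=0 v=0 clk=1
t1.Δ0 q=0 r=1 p=1 u=0 v=0 clk=1
t1.Δ1 q=0 r=1 p=1 u=0 v=0 clk=0
t2.Δ0 q=0 r=1 p=1 u=0 v=0 clk=0
t2.Δ1 q=0 r=1 p=1 u=0 v=0 clk=1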